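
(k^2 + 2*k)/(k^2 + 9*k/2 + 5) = 2*k/(2*k + 5)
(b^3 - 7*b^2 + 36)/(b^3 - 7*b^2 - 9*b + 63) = (b^2 - 4*b - 12)/(b^2 - 4*b - 21)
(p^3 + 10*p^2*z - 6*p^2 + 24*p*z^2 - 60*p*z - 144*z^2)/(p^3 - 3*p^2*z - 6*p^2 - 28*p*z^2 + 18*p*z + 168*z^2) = (-p - 6*z)/(-p + 7*z)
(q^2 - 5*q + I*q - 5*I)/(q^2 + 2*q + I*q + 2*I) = (q - 5)/(q + 2)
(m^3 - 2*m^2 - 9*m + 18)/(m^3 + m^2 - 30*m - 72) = (m^2 - 5*m + 6)/(m^2 - 2*m - 24)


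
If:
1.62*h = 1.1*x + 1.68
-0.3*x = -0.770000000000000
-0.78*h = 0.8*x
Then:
No Solution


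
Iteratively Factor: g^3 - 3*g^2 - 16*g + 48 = (g - 4)*(g^2 + g - 12) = (g - 4)*(g - 3)*(g + 4)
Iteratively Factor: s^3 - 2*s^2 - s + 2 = (s - 2)*(s^2 - 1) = (s - 2)*(s - 1)*(s + 1)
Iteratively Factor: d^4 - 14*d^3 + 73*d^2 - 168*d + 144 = (d - 4)*(d^3 - 10*d^2 + 33*d - 36) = (d - 4)*(d - 3)*(d^2 - 7*d + 12) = (d - 4)*(d - 3)^2*(d - 4)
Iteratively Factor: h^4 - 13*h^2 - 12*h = (h + 1)*(h^3 - h^2 - 12*h) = (h + 1)*(h + 3)*(h^2 - 4*h) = (h - 4)*(h + 1)*(h + 3)*(h)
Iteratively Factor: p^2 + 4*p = (p + 4)*(p)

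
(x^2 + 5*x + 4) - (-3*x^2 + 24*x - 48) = 4*x^2 - 19*x + 52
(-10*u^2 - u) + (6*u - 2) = -10*u^2 + 5*u - 2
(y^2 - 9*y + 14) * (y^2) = y^4 - 9*y^3 + 14*y^2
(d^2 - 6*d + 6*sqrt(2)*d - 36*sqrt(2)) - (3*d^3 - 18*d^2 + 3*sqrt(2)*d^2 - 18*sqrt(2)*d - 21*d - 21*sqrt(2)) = -3*d^3 - 3*sqrt(2)*d^2 + 19*d^2 + 15*d + 24*sqrt(2)*d - 15*sqrt(2)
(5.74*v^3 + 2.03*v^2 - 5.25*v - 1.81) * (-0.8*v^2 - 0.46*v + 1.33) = -4.592*v^5 - 4.2644*v^4 + 10.9004*v^3 + 6.5629*v^2 - 6.1499*v - 2.4073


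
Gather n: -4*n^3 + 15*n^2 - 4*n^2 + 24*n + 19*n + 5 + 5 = -4*n^3 + 11*n^2 + 43*n + 10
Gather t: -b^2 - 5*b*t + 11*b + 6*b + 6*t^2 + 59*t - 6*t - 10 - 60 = -b^2 + 17*b + 6*t^2 + t*(53 - 5*b) - 70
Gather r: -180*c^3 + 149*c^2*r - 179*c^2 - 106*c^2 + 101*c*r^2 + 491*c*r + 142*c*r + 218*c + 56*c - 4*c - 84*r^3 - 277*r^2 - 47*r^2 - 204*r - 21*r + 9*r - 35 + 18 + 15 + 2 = -180*c^3 - 285*c^2 + 270*c - 84*r^3 + r^2*(101*c - 324) + r*(149*c^2 + 633*c - 216)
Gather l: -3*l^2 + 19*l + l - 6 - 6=-3*l^2 + 20*l - 12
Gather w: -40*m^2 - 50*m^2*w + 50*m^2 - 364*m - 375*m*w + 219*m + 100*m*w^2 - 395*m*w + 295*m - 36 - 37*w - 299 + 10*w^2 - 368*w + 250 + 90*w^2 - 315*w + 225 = 10*m^2 + 150*m + w^2*(100*m + 100) + w*(-50*m^2 - 770*m - 720) + 140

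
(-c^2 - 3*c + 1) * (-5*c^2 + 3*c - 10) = 5*c^4 + 12*c^3 - 4*c^2 + 33*c - 10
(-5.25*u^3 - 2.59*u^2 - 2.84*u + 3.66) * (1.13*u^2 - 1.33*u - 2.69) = -5.9325*u^5 + 4.0558*u^4 + 14.358*u^3 + 14.8801*u^2 + 2.7718*u - 9.8454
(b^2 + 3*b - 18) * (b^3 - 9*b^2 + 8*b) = b^5 - 6*b^4 - 37*b^3 + 186*b^2 - 144*b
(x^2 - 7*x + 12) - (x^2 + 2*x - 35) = 47 - 9*x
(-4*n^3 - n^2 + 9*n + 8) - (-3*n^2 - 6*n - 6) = -4*n^3 + 2*n^2 + 15*n + 14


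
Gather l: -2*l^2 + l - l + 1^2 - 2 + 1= -2*l^2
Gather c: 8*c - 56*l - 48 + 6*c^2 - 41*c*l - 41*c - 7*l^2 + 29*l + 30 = 6*c^2 + c*(-41*l - 33) - 7*l^2 - 27*l - 18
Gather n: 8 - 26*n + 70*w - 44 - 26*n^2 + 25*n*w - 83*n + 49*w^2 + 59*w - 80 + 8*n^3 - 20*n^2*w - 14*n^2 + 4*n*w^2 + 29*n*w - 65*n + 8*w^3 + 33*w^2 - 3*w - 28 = 8*n^3 + n^2*(-20*w - 40) + n*(4*w^2 + 54*w - 174) + 8*w^3 + 82*w^2 + 126*w - 144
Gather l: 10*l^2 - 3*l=10*l^2 - 3*l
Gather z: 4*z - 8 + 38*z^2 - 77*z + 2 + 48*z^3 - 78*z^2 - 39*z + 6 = 48*z^3 - 40*z^2 - 112*z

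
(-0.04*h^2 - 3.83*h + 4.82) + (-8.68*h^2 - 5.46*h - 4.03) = -8.72*h^2 - 9.29*h + 0.79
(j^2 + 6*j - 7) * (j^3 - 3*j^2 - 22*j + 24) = j^5 + 3*j^4 - 47*j^3 - 87*j^2 + 298*j - 168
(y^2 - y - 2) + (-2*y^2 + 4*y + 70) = -y^2 + 3*y + 68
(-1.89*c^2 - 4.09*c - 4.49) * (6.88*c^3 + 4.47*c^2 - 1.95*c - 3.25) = -13.0032*c^5 - 36.5875*c^4 - 45.488*c^3 - 5.9523*c^2 + 22.048*c + 14.5925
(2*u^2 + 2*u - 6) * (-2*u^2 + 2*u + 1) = -4*u^4 + 18*u^2 - 10*u - 6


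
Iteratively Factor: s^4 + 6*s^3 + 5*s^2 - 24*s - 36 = (s + 3)*(s^3 + 3*s^2 - 4*s - 12) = (s + 3)^2*(s^2 - 4) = (s + 2)*(s + 3)^2*(s - 2)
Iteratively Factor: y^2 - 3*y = (y)*(y - 3)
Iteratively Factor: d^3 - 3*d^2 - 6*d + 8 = (d - 1)*(d^2 - 2*d - 8) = (d - 4)*(d - 1)*(d + 2)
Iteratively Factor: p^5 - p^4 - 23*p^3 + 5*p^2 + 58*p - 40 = (p - 5)*(p^4 + 4*p^3 - 3*p^2 - 10*p + 8) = (p - 5)*(p - 1)*(p^3 + 5*p^2 + 2*p - 8) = (p - 5)*(p - 1)^2*(p^2 + 6*p + 8) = (p - 5)*(p - 1)^2*(p + 2)*(p + 4)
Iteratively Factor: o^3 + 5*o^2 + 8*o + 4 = (o + 1)*(o^2 + 4*o + 4) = (o + 1)*(o + 2)*(o + 2)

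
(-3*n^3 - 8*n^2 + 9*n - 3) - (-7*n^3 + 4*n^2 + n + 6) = 4*n^3 - 12*n^2 + 8*n - 9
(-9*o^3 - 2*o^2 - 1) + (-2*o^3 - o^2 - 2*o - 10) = -11*o^3 - 3*o^2 - 2*o - 11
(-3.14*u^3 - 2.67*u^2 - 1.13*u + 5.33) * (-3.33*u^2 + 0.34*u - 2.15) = 10.4562*u^5 + 7.8235*u^4 + 9.6061*u^3 - 12.3926*u^2 + 4.2417*u - 11.4595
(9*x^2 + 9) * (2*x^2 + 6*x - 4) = 18*x^4 + 54*x^3 - 18*x^2 + 54*x - 36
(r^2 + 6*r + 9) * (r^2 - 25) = r^4 + 6*r^3 - 16*r^2 - 150*r - 225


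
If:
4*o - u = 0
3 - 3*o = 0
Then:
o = 1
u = 4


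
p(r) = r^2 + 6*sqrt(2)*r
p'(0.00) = 8.49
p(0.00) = 0.00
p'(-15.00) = -21.51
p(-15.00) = 97.72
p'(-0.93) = 6.63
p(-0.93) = -7.03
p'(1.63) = 11.75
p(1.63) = 16.49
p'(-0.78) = 6.93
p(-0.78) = -6.01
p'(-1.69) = 5.11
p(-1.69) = -11.48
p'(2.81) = 14.11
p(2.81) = 31.74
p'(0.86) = 10.21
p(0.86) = 8.04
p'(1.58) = 11.65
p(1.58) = 15.90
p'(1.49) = 11.47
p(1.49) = 14.86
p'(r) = 2*r + 6*sqrt(2)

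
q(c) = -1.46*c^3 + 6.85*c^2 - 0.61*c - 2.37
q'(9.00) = -232.09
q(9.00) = -517.35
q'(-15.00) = -1191.61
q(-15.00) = 6475.53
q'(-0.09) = -1.88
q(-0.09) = -2.26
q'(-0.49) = -8.37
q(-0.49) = -0.25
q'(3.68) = -9.51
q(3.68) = 15.39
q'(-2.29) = -54.95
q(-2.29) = 52.48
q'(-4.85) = -170.08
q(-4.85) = 328.28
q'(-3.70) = -111.26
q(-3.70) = 167.62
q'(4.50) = -27.66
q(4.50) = 0.56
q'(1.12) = 9.24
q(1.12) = 3.49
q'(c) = -4.38*c^2 + 13.7*c - 0.61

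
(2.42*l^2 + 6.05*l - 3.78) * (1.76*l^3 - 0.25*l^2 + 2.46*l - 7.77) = 4.2592*l^5 + 10.043*l^4 - 2.2121*l^3 - 2.9754*l^2 - 56.3073*l + 29.3706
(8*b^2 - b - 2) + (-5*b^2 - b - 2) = 3*b^2 - 2*b - 4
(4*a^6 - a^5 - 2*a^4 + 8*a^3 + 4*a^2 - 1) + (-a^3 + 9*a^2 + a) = 4*a^6 - a^5 - 2*a^4 + 7*a^3 + 13*a^2 + a - 1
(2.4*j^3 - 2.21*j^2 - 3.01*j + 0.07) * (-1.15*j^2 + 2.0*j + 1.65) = -2.76*j^5 + 7.3415*j^4 + 3.0015*j^3 - 9.747*j^2 - 4.8265*j + 0.1155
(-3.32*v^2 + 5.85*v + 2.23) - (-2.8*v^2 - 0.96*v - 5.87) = -0.52*v^2 + 6.81*v + 8.1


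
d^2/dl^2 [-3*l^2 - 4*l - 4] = -6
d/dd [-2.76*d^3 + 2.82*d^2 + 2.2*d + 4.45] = -8.28*d^2 + 5.64*d + 2.2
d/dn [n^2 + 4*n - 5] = 2*n + 4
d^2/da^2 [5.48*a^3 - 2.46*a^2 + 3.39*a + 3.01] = 32.88*a - 4.92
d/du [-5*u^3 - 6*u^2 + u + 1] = -15*u^2 - 12*u + 1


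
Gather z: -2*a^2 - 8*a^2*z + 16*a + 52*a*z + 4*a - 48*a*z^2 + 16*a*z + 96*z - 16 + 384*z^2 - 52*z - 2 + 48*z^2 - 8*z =-2*a^2 + 20*a + z^2*(432 - 48*a) + z*(-8*a^2 + 68*a + 36) - 18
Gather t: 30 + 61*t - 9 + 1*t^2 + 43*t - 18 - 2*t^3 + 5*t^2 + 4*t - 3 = -2*t^3 + 6*t^2 + 108*t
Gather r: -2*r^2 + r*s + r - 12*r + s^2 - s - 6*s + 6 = -2*r^2 + r*(s - 11) + s^2 - 7*s + 6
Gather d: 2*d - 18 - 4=2*d - 22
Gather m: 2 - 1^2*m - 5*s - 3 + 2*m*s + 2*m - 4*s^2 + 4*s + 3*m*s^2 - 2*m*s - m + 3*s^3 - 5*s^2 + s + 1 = 3*m*s^2 + 3*s^3 - 9*s^2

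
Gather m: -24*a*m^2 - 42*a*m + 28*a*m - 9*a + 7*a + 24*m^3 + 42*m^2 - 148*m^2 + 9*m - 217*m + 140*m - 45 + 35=-2*a + 24*m^3 + m^2*(-24*a - 106) + m*(-14*a - 68) - 10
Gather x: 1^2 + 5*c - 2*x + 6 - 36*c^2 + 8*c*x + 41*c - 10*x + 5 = -36*c^2 + 46*c + x*(8*c - 12) + 12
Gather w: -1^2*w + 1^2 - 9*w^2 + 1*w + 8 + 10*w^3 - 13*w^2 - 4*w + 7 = 10*w^3 - 22*w^2 - 4*w + 16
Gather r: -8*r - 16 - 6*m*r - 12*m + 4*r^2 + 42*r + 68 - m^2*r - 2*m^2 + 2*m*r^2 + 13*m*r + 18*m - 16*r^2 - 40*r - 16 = -2*m^2 + 6*m + r^2*(2*m - 12) + r*(-m^2 + 7*m - 6) + 36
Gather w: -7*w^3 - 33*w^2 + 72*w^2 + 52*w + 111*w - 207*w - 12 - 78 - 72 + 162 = -7*w^3 + 39*w^2 - 44*w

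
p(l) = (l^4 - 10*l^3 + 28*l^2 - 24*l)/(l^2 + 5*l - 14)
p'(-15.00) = -32.20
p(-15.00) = 669.38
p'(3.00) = -0.81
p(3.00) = -0.90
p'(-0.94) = 5.42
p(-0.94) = -3.16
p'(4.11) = -0.14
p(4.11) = -1.48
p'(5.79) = 1.59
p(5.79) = -0.36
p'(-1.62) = 10.06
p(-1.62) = -8.31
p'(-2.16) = 15.64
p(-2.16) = -15.15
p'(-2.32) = 17.75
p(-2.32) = -17.82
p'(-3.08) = 32.14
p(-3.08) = -36.24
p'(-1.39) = 8.24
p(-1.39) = -6.21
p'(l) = (-2*l - 5)*(l^4 - 10*l^3 + 28*l^2 - 24*l)/(l^2 + 5*l - 14)^2 + (4*l^3 - 30*l^2 + 56*l - 24)/(l^2 + 5*l - 14)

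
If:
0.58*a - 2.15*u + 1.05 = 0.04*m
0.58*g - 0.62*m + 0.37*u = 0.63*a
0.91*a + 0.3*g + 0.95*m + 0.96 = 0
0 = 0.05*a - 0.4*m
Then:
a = -0.64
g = -0.99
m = -0.08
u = 0.32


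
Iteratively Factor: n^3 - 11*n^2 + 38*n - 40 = (n - 4)*(n^2 - 7*n + 10) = (n - 5)*(n - 4)*(n - 2)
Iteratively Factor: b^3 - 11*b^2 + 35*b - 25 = (b - 1)*(b^2 - 10*b + 25) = (b - 5)*(b - 1)*(b - 5)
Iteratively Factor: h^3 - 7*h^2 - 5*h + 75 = (h - 5)*(h^2 - 2*h - 15) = (h - 5)^2*(h + 3)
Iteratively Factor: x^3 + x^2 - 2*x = (x)*(x^2 + x - 2) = x*(x - 1)*(x + 2)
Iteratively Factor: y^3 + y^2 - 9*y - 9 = (y + 3)*(y^2 - 2*y - 3) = (y - 3)*(y + 3)*(y + 1)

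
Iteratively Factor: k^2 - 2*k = (k)*(k - 2)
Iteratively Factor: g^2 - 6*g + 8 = (g - 4)*(g - 2)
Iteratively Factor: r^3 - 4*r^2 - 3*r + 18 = (r + 2)*(r^2 - 6*r + 9) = (r - 3)*(r + 2)*(r - 3)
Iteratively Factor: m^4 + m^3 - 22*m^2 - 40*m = (m - 5)*(m^3 + 6*m^2 + 8*m) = (m - 5)*(m + 4)*(m^2 + 2*m) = (m - 5)*(m + 2)*(m + 4)*(m)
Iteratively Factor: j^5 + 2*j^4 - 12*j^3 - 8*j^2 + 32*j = (j + 2)*(j^4 - 12*j^2 + 16*j) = (j + 2)*(j + 4)*(j^3 - 4*j^2 + 4*j) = (j - 2)*(j + 2)*(j + 4)*(j^2 - 2*j) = j*(j - 2)*(j + 2)*(j + 4)*(j - 2)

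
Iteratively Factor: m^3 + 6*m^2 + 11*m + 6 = (m + 1)*(m^2 + 5*m + 6) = (m + 1)*(m + 3)*(m + 2)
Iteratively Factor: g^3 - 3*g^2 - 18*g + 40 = (g - 2)*(g^2 - g - 20) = (g - 5)*(g - 2)*(g + 4)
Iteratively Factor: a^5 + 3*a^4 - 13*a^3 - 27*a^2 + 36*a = (a)*(a^4 + 3*a^3 - 13*a^2 - 27*a + 36) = a*(a + 4)*(a^3 - a^2 - 9*a + 9) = a*(a - 1)*(a + 4)*(a^2 - 9) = a*(a - 1)*(a + 3)*(a + 4)*(a - 3)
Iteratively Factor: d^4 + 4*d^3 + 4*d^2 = (d)*(d^3 + 4*d^2 + 4*d) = d*(d + 2)*(d^2 + 2*d) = d*(d + 2)^2*(d)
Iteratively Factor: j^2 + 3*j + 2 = (j + 2)*(j + 1)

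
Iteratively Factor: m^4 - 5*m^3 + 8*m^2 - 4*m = (m - 1)*(m^3 - 4*m^2 + 4*m) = (m - 2)*(m - 1)*(m^2 - 2*m) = (m - 2)^2*(m - 1)*(m)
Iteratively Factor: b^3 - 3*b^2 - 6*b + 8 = (b - 4)*(b^2 + b - 2) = (b - 4)*(b - 1)*(b + 2)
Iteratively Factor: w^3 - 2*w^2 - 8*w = (w - 4)*(w^2 + 2*w) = w*(w - 4)*(w + 2)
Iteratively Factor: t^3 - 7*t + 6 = (t + 3)*(t^2 - 3*t + 2) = (t - 2)*(t + 3)*(t - 1)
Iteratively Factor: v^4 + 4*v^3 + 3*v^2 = (v)*(v^3 + 4*v^2 + 3*v) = v*(v + 1)*(v^2 + 3*v) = v^2*(v + 1)*(v + 3)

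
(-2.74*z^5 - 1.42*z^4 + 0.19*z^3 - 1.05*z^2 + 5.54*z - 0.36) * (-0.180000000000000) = 0.4932*z^5 + 0.2556*z^4 - 0.0342*z^3 + 0.189*z^2 - 0.9972*z + 0.0648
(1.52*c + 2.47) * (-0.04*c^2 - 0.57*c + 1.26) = -0.0608*c^3 - 0.9652*c^2 + 0.5073*c + 3.1122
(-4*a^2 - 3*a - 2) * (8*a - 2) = -32*a^3 - 16*a^2 - 10*a + 4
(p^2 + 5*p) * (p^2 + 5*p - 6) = p^4 + 10*p^3 + 19*p^2 - 30*p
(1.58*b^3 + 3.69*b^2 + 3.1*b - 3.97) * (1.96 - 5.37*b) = -8.4846*b^4 - 16.7185*b^3 - 9.4146*b^2 + 27.3949*b - 7.7812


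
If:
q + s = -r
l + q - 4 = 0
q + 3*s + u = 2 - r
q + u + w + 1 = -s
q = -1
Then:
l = 5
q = -1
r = -w - 1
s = w + 2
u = -2*w - 2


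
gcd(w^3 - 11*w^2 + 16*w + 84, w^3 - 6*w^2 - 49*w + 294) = w^2 - 13*w + 42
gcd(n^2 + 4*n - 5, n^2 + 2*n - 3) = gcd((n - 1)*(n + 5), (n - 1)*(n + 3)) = n - 1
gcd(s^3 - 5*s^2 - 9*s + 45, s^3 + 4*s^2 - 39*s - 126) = s + 3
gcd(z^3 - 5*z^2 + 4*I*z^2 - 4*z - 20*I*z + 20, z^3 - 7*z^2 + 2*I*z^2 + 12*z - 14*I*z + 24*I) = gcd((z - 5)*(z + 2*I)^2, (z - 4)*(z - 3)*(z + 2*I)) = z + 2*I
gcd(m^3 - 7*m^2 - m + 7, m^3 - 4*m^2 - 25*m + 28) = m^2 - 8*m + 7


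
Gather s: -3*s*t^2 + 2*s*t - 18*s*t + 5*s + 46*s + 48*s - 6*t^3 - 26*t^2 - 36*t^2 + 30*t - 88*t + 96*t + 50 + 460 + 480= s*(-3*t^2 - 16*t + 99) - 6*t^3 - 62*t^2 + 38*t + 990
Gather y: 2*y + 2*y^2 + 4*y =2*y^2 + 6*y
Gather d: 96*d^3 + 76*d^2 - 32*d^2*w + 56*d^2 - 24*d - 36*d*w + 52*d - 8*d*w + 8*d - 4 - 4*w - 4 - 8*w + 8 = 96*d^3 + d^2*(132 - 32*w) + d*(36 - 44*w) - 12*w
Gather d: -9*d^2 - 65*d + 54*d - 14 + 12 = -9*d^2 - 11*d - 2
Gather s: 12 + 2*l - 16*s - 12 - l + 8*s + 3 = l - 8*s + 3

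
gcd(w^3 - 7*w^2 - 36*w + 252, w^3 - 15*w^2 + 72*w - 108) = w - 6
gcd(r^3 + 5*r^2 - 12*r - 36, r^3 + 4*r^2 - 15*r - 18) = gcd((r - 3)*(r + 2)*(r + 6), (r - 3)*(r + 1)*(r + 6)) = r^2 + 3*r - 18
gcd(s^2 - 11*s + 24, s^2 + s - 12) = s - 3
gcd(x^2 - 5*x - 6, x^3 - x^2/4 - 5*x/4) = x + 1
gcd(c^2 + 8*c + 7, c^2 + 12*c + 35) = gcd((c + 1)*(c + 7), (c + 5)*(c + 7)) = c + 7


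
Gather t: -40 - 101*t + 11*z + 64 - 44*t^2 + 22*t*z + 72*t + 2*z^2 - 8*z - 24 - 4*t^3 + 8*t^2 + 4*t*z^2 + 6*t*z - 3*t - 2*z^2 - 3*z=-4*t^3 - 36*t^2 + t*(4*z^2 + 28*z - 32)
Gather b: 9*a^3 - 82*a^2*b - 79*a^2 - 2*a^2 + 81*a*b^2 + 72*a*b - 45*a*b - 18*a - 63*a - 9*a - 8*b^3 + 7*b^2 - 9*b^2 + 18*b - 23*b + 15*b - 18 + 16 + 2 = 9*a^3 - 81*a^2 - 90*a - 8*b^3 + b^2*(81*a - 2) + b*(-82*a^2 + 27*a + 10)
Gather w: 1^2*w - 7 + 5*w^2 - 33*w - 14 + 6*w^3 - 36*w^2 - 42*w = 6*w^3 - 31*w^2 - 74*w - 21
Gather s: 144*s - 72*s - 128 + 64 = 72*s - 64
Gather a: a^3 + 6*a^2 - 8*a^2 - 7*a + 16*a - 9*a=a^3 - 2*a^2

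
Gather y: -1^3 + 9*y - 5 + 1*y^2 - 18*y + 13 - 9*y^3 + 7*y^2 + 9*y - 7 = -9*y^3 + 8*y^2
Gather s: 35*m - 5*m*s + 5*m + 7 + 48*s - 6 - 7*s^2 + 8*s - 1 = 40*m - 7*s^2 + s*(56 - 5*m)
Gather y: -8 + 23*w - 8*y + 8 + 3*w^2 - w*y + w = 3*w^2 + 24*w + y*(-w - 8)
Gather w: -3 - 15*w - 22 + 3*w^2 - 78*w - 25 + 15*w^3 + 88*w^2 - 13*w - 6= 15*w^3 + 91*w^2 - 106*w - 56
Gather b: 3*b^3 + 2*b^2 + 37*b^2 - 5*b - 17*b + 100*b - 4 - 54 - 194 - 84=3*b^3 + 39*b^2 + 78*b - 336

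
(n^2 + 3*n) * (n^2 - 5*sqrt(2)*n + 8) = n^4 - 5*sqrt(2)*n^3 + 3*n^3 - 15*sqrt(2)*n^2 + 8*n^2 + 24*n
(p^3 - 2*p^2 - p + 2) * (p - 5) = p^4 - 7*p^3 + 9*p^2 + 7*p - 10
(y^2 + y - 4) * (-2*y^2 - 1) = -2*y^4 - 2*y^3 + 7*y^2 - y + 4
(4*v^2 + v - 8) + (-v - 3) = 4*v^2 - 11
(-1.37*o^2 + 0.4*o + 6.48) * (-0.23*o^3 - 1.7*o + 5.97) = 0.3151*o^5 - 0.092*o^4 + 0.8386*o^3 - 8.8589*o^2 - 8.628*o + 38.6856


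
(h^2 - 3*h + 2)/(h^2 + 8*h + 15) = (h^2 - 3*h + 2)/(h^2 + 8*h + 15)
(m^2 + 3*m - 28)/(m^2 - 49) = (m - 4)/(m - 7)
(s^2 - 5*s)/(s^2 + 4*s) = (s - 5)/(s + 4)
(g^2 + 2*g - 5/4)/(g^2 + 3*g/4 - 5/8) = 2*(2*g + 5)/(4*g + 5)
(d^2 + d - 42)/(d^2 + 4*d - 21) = (d - 6)/(d - 3)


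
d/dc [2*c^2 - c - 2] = 4*c - 1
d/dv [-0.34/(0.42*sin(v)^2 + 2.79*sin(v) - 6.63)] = (0.2856*sin(v) + 0.9486)*cos(v)/(0.42*sin(v)^2 + 2.79*sin(v) - 6.63)^2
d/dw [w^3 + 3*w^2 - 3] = 3*w*(w + 2)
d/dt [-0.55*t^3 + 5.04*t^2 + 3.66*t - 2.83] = -1.65*t^2 + 10.08*t + 3.66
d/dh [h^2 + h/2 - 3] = 2*h + 1/2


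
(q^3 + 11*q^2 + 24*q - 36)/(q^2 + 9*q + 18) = (q^2 + 5*q - 6)/(q + 3)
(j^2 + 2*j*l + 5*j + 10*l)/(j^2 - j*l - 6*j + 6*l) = (j^2 + 2*j*l + 5*j + 10*l)/(j^2 - j*l - 6*j + 6*l)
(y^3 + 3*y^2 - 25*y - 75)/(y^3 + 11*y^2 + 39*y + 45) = (y - 5)/(y + 3)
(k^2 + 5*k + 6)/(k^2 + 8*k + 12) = (k + 3)/(k + 6)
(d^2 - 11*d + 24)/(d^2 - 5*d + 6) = (d - 8)/(d - 2)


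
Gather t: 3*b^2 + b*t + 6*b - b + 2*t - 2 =3*b^2 + 5*b + t*(b + 2) - 2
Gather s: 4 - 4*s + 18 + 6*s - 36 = 2*s - 14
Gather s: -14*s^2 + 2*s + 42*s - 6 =-14*s^2 + 44*s - 6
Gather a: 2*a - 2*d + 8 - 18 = 2*a - 2*d - 10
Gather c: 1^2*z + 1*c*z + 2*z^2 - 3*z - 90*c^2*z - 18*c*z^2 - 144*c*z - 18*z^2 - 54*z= -90*c^2*z + c*(-18*z^2 - 143*z) - 16*z^2 - 56*z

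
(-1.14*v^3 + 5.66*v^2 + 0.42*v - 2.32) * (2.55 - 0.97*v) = 1.1058*v^4 - 8.3972*v^3 + 14.0256*v^2 + 3.3214*v - 5.916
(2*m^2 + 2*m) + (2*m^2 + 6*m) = 4*m^2 + 8*m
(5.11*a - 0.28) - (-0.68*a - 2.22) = 5.79*a + 1.94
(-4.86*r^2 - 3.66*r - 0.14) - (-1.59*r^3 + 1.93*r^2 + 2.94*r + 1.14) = 1.59*r^3 - 6.79*r^2 - 6.6*r - 1.28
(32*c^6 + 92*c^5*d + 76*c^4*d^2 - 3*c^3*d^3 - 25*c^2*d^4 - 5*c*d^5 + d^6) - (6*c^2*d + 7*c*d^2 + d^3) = 32*c^6 + 92*c^5*d + 76*c^4*d^2 - 3*c^3*d^3 - 25*c^2*d^4 - 6*c^2*d - 5*c*d^5 - 7*c*d^2 + d^6 - d^3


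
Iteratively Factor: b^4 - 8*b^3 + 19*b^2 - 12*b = (b - 1)*(b^3 - 7*b^2 + 12*b) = (b - 3)*(b - 1)*(b^2 - 4*b) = b*(b - 3)*(b - 1)*(b - 4)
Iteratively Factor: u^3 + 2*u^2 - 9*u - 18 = (u - 3)*(u^2 + 5*u + 6) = (u - 3)*(u + 3)*(u + 2)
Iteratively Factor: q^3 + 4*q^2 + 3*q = (q + 1)*(q^2 + 3*q) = (q + 1)*(q + 3)*(q)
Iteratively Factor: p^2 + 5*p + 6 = (p + 3)*(p + 2)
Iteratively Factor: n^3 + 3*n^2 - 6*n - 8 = (n + 4)*(n^2 - n - 2) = (n + 1)*(n + 4)*(n - 2)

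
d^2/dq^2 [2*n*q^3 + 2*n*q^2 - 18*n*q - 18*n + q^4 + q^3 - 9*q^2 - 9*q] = 12*n*q + 4*n + 12*q^2 + 6*q - 18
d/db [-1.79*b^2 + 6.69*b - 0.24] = 6.69 - 3.58*b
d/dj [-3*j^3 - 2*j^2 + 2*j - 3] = -9*j^2 - 4*j + 2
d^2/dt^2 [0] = 0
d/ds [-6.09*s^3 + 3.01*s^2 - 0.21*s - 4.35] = -18.27*s^2 + 6.02*s - 0.21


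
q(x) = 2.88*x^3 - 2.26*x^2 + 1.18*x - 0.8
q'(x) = 8.64*x^2 - 4.52*x + 1.18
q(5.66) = 455.68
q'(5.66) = 252.38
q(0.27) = -0.59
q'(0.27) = 0.59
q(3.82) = 131.27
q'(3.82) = 109.99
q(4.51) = 222.75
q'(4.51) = 156.53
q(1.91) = 13.28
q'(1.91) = 24.07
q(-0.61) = -3.01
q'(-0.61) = 7.15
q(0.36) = -0.53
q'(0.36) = 0.67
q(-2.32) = -51.66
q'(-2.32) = 58.17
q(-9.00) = -2294.00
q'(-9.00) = 741.70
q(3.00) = 60.16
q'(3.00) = 65.38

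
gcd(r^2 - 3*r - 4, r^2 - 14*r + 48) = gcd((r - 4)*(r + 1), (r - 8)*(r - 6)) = 1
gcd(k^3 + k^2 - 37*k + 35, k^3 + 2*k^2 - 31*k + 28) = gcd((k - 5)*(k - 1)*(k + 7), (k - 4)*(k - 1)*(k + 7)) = k^2 + 6*k - 7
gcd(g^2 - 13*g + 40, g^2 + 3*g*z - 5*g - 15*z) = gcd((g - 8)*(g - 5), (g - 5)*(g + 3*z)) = g - 5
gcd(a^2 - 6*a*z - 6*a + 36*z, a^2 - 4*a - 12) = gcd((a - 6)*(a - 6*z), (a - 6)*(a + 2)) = a - 6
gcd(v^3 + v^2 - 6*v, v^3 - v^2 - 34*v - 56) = 1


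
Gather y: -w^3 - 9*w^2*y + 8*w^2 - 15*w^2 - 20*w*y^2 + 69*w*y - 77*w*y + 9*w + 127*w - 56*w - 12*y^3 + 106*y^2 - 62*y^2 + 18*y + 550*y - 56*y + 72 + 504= -w^3 - 7*w^2 + 80*w - 12*y^3 + y^2*(44 - 20*w) + y*(-9*w^2 - 8*w + 512) + 576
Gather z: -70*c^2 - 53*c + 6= -70*c^2 - 53*c + 6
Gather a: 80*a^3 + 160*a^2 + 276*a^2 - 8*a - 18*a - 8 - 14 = 80*a^3 + 436*a^2 - 26*a - 22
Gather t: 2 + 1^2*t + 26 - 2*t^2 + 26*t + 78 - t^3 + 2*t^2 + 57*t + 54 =-t^3 + 84*t + 160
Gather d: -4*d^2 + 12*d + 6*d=-4*d^2 + 18*d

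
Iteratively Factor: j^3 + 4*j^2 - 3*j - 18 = (j + 3)*(j^2 + j - 6) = (j + 3)^2*(j - 2)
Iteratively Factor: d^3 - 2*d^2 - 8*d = (d - 4)*(d^2 + 2*d) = (d - 4)*(d + 2)*(d)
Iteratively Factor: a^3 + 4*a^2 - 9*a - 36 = (a - 3)*(a^2 + 7*a + 12) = (a - 3)*(a + 4)*(a + 3)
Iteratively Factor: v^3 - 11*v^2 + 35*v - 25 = (v - 1)*(v^2 - 10*v + 25) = (v - 5)*(v - 1)*(v - 5)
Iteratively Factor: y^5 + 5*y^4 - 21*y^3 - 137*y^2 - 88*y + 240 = (y + 4)*(y^4 + y^3 - 25*y^2 - 37*y + 60) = (y + 4)^2*(y^3 - 3*y^2 - 13*y + 15) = (y + 3)*(y + 4)^2*(y^2 - 6*y + 5) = (y - 1)*(y + 3)*(y + 4)^2*(y - 5)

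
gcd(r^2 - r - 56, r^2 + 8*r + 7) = r + 7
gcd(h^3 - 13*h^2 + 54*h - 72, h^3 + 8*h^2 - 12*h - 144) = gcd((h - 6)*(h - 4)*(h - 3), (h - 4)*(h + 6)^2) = h - 4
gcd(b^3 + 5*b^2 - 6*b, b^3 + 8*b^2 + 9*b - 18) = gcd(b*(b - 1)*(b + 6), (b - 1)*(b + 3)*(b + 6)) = b^2 + 5*b - 6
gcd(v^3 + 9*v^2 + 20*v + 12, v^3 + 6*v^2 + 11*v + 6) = v^2 + 3*v + 2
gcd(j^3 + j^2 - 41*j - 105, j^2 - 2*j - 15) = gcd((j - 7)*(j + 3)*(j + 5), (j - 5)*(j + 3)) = j + 3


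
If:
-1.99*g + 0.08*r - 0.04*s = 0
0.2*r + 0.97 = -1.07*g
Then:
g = -0.0165425971877585*s - 0.160463192721257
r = 0.0885028949545079*s - 3.99152191894127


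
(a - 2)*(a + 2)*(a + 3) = a^3 + 3*a^2 - 4*a - 12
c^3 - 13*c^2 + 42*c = c*(c - 7)*(c - 6)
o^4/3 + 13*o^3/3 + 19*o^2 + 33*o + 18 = (o/3 + 1)*(o + 1)*(o + 3)*(o + 6)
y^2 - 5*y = y*(y - 5)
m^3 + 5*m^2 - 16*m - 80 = (m - 4)*(m + 4)*(m + 5)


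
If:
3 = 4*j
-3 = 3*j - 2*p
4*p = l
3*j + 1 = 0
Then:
No Solution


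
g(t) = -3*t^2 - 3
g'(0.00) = 0.00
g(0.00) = -3.00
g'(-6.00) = 36.00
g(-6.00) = -111.00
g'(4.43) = -26.58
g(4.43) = -61.87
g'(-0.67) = 4.02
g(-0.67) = -4.35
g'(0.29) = -1.74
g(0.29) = -3.25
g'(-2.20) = 13.20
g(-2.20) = -17.52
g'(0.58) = -3.48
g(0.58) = -4.01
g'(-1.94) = 11.64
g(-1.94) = -14.29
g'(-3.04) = 18.24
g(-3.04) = -30.72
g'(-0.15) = 0.90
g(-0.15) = -3.07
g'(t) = -6*t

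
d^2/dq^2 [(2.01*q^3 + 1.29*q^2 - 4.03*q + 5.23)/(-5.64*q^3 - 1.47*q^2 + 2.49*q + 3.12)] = (-48.739752*q^6 + 599.790312*q^5 - 2329.031232*q^4 - 933.769386*q^3 + 1094.66991*q^2 - 443.825082*q - 200.55807)/(179.406144*q^9 + 140.280336*q^8 - 201.055284*q^7 - 418.425885*q^6 - 66.440007*q^5 + 270.012609*q^4 + 217.788615*q^3 - 15.104232*q^2 - 72.715968*q - 30.371328)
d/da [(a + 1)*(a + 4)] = 2*a + 5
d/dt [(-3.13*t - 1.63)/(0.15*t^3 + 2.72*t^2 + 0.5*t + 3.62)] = (0.939*t^3 + 9.2471*t^2 + 8.8672*t - 10.5156)/(0.0225*t^6 + 0.816*t^5 + 7.5484*t^4 + 3.806*t^3 + 19.9428*t^2 + 3.62*t + 13.1044)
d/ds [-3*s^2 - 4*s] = -6*s - 4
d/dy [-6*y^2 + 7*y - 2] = 7 - 12*y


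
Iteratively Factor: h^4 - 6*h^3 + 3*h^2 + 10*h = (h - 5)*(h^3 - h^2 - 2*h) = h*(h - 5)*(h^2 - h - 2) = h*(h - 5)*(h - 2)*(h + 1)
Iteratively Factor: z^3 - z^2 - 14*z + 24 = (z + 4)*(z^2 - 5*z + 6) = (z - 2)*(z + 4)*(z - 3)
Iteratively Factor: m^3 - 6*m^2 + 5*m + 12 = (m + 1)*(m^2 - 7*m + 12) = (m - 3)*(m + 1)*(m - 4)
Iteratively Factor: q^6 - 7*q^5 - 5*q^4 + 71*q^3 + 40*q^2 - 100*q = (q + 2)*(q^5 - 9*q^4 + 13*q^3 + 45*q^2 - 50*q) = (q - 5)*(q + 2)*(q^4 - 4*q^3 - 7*q^2 + 10*q) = (q - 5)*(q + 2)^2*(q^3 - 6*q^2 + 5*q) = (q - 5)^2*(q + 2)^2*(q^2 - q) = (q - 5)^2*(q - 1)*(q + 2)^2*(q)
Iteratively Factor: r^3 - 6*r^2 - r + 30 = (r - 3)*(r^2 - 3*r - 10) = (r - 3)*(r + 2)*(r - 5)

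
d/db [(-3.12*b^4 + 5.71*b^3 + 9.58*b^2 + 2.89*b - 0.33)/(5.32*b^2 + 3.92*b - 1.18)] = (-33.1968*b^5 - 6.31399999999999*b^4 + 59.4928*b^3 + 1.9654*b^2 - 19.0976*b - 2.1166)/(28.3024*b^4 + 41.7088*b^3 + 2.8112*b^2 - 9.2512*b + 1.3924)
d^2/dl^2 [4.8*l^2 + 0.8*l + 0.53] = 9.60000000000000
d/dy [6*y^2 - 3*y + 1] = 12*y - 3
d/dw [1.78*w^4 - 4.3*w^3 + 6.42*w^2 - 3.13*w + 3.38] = 7.12*w^3 - 12.9*w^2 + 12.84*w - 3.13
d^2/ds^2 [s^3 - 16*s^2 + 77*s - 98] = 6*s - 32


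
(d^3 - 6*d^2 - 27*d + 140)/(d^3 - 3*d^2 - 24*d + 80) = (d - 7)/(d - 4)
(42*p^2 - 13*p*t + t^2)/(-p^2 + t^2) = (-42*p^2 + 13*p*t - t^2)/(p^2 - t^2)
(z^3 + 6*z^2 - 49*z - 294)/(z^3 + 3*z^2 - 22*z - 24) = (z^2 - 49)/(z^2 - 3*z - 4)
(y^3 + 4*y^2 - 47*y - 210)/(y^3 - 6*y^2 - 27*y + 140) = (y + 6)/(y - 4)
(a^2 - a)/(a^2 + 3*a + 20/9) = 9*a*(a - 1)/(9*a^2 + 27*a + 20)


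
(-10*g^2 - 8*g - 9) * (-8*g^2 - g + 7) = 80*g^4 + 74*g^3 + 10*g^2 - 47*g - 63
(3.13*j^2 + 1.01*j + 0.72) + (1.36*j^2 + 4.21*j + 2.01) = 4.49*j^2 + 5.22*j + 2.73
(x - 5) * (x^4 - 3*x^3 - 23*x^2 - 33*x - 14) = x^5 - 8*x^4 - 8*x^3 + 82*x^2 + 151*x + 70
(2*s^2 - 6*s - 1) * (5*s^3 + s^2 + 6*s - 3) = 10*s^5 - 28*s^4 + s^3 - 43*s^2 + 12*s + 3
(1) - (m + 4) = -m - 3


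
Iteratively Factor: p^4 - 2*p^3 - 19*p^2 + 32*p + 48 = (p - 3)*(p^3 + p^2 - 16*p - 16) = (p - 3)*(p + 4)*(p^2 - 3*p - 4) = (p - 3)*(p + 1)*(p + 4)*(p - 4)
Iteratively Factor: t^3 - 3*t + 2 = (t - 1)*(t^2 + t - 2) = (t - 1)*(t + 2)*(t - 1)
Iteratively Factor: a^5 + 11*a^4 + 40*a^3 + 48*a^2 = (a)*(a^4 + 11*a^3 + 40*a^2 + 48*a) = a^2*(a^3 + 11*a^2 + 40*a + 48) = a^2*(a + 3)*(a^2 + 8*a + 16) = a^2*(a + 3)*(a + 4)*(a + 4)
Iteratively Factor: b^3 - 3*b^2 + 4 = (b - 2)*(b^2 - b - 2) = (b - 2)^2*(b + 1)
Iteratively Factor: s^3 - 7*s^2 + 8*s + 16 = (s - 4)*(s^2 - 3*s - 4) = (s - 4)*(s + 1)*(s - 4)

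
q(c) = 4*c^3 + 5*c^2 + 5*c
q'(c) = 12*c^2 + 10*c + 5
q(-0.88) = -3.25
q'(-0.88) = 5.49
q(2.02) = 63.47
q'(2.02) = 74.16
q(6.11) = 1129.61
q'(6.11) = 514.09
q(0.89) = 11.23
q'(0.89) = 23.41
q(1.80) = 48.53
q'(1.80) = 61.88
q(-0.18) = -0.76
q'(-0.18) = 3.59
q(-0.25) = -1.00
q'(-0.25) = 3.25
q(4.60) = 518.14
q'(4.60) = 304.92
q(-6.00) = -714.00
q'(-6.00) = 377.00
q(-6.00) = -714.00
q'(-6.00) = 377.00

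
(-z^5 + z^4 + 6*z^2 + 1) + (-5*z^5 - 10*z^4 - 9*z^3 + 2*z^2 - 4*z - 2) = -6*z^5 - 9*z^4 - 9*z^3 + 8*z^2 - 4*z - 1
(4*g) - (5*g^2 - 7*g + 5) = -5*g^2 + 11*g - 5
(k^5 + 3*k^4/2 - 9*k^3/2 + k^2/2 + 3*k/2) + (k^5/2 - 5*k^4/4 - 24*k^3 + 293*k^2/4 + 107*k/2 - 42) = 3*k^5/2 + k^4/4 - 57*k^3/2 + 295*k^2/4 + 55*k - 42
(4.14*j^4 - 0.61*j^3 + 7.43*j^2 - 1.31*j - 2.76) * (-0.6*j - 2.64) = -2.484*j^5 - 10.5636*j^4 - 2.8476*j^3 - 18.8292*j^2 + 5.1144*j + 7.2864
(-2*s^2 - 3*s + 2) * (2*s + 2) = -4*s^3 - 10*s^2 - 2*s + 4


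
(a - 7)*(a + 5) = a^2 - 2*a - 35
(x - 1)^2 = x^2 - 2*x + 1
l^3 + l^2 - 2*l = l*(l - 1)*(l + 2)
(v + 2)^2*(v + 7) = v^3 + 11*v^2 + 32*v + 28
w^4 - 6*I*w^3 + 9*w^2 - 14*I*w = w*(w - 7*I)*(w - I)*(w + 2*I)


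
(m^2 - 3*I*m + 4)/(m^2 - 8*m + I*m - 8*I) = (m - 4*I)/(m - 8)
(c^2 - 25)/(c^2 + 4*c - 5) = (c - 5)/(c - 1)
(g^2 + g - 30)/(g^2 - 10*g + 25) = (g + 6)/(g - 5)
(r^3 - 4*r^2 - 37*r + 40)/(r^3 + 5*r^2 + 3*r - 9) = (r^2 - 3*r - 40)/(r^2 + 6*r + 9)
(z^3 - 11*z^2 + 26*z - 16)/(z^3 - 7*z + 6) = (z - 8)/(z + 3)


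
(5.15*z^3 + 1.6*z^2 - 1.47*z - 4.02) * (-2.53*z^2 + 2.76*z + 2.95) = -13.0295*z^5 + 10.166*z^4 + 23.3276*z^3 + 10.8334*z^2 - 15.4317*z - 11.859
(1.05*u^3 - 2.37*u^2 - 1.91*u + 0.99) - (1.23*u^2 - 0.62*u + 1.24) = 1.05*u^3 - 3.6*u^2 - 1.29*u - 0.25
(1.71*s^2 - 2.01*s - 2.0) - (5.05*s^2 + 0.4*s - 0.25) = -3.34*s^2 - 2.41*s - 1.75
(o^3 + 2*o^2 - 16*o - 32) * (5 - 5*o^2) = -5*o^5 - 10*o^4 + 85*o^3 + 170*o^2 - 80*o - 160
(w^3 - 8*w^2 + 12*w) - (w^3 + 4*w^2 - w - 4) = -12*w^2 + 13*w + 4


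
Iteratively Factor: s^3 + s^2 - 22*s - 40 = (s - 5)*(s^2 + 6*s + 8) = (s - 5)*(s + 4)*(s + 2)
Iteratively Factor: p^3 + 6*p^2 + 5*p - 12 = (p + 4)*(p^2 + 2*p - 3) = (p + 3)*(p + 4)*(p - 1)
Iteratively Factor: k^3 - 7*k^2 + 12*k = (k - 3)*(k^2 - 4*k) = k*(k - 3)*(k - 4)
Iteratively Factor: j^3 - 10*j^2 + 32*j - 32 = (j - 2)*(j^2 - 8*j + 16) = (j - 4)*(j - 2)*(j - 4)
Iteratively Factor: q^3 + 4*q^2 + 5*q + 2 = (q + 1)*(q^2 + 3*q + 2) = (q + 1)*(q + 2)*(q + 1)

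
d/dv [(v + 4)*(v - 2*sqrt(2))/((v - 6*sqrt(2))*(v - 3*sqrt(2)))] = (-7*sqrt(2)*v^2 - 4*v^2 + 16*sqrt(2)*v + 72*v - 72*sqrt(2))/(v^4 - 18*sqrt(2)*v^3 + 234*v^2 - 648*sqrt(2)*v + 1296)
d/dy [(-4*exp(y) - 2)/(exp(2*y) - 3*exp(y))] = 2*(2*exp(2*y) + 2*exp(y) - 3)*exp(-y)/(exp(2*y) - 6*exp(y) + 9)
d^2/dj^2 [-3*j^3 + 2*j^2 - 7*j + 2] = 4 - 18*j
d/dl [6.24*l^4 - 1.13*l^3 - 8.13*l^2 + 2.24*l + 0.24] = 24.96*l^3 - 3.39*l^2 - 16.26*l + 2.24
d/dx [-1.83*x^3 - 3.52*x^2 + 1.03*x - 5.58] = -5.49*x^2 - 7.04*x + 1.03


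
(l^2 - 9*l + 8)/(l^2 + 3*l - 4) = (l - 8)/(l + 4)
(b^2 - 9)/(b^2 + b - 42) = (b^2 - 9)/(b^2 + b - 42)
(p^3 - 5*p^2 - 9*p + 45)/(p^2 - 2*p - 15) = p - 3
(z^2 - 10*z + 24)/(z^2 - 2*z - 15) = (-z^2 + 10*z - 24)/(-z^2 + 2*z + 15)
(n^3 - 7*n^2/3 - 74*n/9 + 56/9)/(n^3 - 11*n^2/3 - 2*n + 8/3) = (n + 7/3)/(n + 1)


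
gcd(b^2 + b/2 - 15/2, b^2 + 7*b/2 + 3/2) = b + 3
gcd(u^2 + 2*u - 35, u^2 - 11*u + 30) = u - 5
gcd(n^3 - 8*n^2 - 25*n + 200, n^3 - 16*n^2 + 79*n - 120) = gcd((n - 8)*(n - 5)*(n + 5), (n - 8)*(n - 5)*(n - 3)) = n^2 - 13*n + 40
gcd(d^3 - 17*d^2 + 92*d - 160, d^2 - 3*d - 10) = d - 5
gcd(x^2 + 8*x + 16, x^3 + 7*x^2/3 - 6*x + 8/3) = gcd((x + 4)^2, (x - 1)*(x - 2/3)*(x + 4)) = x + 4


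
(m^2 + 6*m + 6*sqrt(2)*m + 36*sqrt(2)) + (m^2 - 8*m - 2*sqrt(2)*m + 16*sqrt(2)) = 2*m^2 - 2*m + 4*sqrt(2)*m + 52*sqrt(2)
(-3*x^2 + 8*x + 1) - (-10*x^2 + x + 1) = 7*x^2 + 7*x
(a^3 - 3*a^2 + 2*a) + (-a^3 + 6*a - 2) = -3*a^2 + 8*a - 2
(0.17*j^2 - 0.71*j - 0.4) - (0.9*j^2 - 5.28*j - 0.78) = -0.73*j^2 + 4.57*j + 0.38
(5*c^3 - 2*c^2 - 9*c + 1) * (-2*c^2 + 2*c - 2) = -10*c^5 + 14*c^4 + 4*c^3 - 16*c^2 + 20*c - 2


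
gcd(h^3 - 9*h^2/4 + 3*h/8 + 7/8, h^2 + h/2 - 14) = 1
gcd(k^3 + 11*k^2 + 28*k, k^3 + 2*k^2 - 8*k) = k^2 + 4*k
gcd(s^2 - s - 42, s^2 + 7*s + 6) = s + 6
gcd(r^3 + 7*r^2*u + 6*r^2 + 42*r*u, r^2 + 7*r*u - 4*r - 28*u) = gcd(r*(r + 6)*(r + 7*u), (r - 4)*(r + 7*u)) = r + 7*u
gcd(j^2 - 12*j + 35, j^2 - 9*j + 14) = j - 7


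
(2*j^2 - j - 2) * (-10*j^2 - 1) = -20*j^4 + 10*j^3 + 18*j^2 + j + 2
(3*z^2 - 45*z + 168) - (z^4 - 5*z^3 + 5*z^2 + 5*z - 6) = -z^4 + 5*z^3 - 2*z^2 - 50*z + 174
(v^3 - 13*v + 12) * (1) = v^3 - 13*v + 12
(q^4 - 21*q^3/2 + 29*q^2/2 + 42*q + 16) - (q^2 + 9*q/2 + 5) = q^4 - 21*q^3/2 + 27*q^2/2 + 75*q/2 + 11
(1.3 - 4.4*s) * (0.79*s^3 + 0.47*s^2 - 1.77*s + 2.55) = -3.476*s^4 - 1.041*s^3 + 8.399*s^2 - 13.521*s + 3.315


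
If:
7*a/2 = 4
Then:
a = 8/7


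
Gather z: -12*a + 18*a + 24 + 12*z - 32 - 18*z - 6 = 6*a - 6*z - 14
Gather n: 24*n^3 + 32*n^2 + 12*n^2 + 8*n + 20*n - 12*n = 24*n^3 + 44*n^2 + 16*n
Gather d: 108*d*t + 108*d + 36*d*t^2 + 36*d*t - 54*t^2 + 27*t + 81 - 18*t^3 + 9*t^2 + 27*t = d*(36*t^2 + 144*t + 108) - 18*t^3 - 45*t^2 + 54*t + 81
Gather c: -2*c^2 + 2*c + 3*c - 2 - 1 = -2*c^2 + 5*c - 3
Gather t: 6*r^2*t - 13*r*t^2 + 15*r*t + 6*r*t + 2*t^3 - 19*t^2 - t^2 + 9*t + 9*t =2*t^3 + t^2*(-13*r - 20) + t*(6*r^2 + 21*r + 18)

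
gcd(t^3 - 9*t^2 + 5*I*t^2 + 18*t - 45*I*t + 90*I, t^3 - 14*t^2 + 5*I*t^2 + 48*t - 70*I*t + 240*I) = t^2 + t*(-6 + 5*I) - 30*I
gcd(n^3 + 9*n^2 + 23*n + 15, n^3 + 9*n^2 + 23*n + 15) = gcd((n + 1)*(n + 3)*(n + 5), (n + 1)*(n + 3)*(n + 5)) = n^3 + 9*n^2 + 23*n + 15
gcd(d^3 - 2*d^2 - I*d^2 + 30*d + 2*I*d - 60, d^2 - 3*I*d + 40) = d + 5*I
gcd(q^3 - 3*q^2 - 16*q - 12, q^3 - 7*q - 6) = q^2 + 3*q + 2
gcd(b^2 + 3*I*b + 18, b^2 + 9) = b - 3*I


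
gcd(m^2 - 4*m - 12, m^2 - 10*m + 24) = m - 6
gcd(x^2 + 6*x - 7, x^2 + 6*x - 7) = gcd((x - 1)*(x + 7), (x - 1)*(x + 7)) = x^2 + 6*x - 7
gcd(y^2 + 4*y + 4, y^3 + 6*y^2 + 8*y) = y + 2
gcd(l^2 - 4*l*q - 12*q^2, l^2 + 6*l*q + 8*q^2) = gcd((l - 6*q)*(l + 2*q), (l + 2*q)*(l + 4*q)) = l + 2*q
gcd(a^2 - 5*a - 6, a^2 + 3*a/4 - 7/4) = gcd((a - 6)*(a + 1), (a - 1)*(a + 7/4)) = 1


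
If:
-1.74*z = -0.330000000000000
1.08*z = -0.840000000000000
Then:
No Solution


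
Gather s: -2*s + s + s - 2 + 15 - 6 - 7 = 0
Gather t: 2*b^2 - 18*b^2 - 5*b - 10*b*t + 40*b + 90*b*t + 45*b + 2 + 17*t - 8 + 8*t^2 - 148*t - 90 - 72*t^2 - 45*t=-16*b^2 + 80*b - 64*t^2 + t*(80*b - 176) - 96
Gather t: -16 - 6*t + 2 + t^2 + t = t^2 - 5*t - 14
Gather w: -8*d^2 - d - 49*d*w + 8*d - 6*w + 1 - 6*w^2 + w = -8*d^2 + 7*d - 6*w^2 + w*(-49*d - 5) + 1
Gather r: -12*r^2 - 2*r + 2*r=-12*r^2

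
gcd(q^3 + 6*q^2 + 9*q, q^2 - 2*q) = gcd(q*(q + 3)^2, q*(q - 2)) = q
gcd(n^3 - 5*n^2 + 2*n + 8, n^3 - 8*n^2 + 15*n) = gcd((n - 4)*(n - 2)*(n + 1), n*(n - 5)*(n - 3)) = 1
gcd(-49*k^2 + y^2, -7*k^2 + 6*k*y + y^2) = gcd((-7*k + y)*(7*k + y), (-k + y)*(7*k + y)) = 7*k + y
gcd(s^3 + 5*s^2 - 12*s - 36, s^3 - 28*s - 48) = s + 2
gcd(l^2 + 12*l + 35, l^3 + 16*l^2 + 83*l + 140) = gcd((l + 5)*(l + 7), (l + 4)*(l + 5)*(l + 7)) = l^2 + 12*l + 35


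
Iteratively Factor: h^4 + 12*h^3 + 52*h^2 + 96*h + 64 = (h + 4)*(h^3 + 8*h^2 + 20*h + 16) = (h + 2)*(h + 4)*(h^2 + 6*h + 8) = (h + 2)^2*(h + 4)*(h + 4)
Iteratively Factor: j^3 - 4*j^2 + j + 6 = (j - 3)*(j^2 - j - 2) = (j - 3)*(j + 1)*(j - 2)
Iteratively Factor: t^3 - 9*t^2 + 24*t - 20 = (t - 2)*(t^2 - 7*t + 10) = (t - 5)*(t - 2)*(t - 2)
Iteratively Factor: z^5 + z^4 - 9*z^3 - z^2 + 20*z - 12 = (z + 2)*(z^4 - z^3 - 7*z^2 + 13*z - 6) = (z + 2)*(z + 3)*(z^3 - 4*z^2 + 5*z - 2) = (z - 1)*(z + 2)*(z + 3)*(z^2 - 3*z + 2) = (z - 2)*(z - 1)*(z + 2)*(z + 3)*(z - 1)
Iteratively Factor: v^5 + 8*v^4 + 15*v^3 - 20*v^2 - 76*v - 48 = (v + 3)*(v^4 + 5*v^3 - 20*v - 16) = (v - 2)*(v + 3)*(v^3 + 7*v^2 + 14*v + 8) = (v - 2)*(v + 2)*(v + 3)*(v^2 + 5*v + 4) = (v - 2)*(v + 2)*(v + 3)*(v + 4)*(v + 1)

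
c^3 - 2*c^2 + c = c*(c - 1)^2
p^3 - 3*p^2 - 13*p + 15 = (p - 5)*(p - 1)*(p + 3)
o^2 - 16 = (o - 4)*(o + 4)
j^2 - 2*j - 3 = (j - 3)*(j + 1)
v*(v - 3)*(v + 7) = v^3 + 4*v^2 - 21*v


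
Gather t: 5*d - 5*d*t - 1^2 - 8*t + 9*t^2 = 5*d + 9*t^2 + t*(-5*d - 8) - 1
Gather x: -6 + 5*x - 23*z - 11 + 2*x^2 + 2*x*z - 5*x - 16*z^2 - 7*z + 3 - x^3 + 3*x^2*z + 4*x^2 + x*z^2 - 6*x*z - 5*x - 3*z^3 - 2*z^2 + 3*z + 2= -x^3 + x^2*(3*z + 6) + x*(z^2 - 4*z - 5) - 3*z^3 - 18*z^2 - 27*z - 12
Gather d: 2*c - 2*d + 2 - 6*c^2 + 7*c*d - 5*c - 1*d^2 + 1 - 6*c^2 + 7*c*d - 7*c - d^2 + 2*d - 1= -12*c^2 + 14*c*d - 10*c - 2*d^2 + 2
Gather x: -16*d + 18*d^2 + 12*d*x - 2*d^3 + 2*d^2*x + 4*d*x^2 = -2*d^3 + 18*d^2 + 4*d*x^2 - 16*d + x*(2*d^2 + 12*d)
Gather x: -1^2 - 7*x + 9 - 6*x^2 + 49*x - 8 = -6*x^2 + 42*x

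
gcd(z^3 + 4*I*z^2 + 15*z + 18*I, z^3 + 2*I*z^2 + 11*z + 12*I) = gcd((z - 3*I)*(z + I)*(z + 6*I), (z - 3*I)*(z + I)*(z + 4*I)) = z^2 - 2*I*z + 3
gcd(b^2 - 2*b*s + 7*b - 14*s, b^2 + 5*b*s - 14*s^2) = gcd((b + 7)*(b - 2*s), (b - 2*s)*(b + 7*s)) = -b + 2*s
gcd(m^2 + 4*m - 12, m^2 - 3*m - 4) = 1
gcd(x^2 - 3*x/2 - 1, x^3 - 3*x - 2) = x - 2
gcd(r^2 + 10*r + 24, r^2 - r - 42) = r + 6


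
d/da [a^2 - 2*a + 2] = 2*a - 2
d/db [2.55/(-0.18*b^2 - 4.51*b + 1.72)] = (0.918*b + 11.5005)/(0.18*b^2 + 4.51*b - 1.72)^2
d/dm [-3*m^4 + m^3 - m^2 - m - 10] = -12*m^3 + 3*m^2 - 2*m - 1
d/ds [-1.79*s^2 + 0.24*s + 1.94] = 0.24 - 3.58*s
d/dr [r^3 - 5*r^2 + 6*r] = 3*r^2 - 10*r + 6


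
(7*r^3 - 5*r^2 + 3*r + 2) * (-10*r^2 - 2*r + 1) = -70*r^5 + 36*r^4 - 13*r^3 - 31*r^2 - r + 2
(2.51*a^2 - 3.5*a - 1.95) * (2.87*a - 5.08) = 7.2037*a^3 - 22.7958*a^2 + 12.1835*a + 9.906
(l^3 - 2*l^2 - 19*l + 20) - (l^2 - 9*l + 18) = l^3 - 3*l^2 - 10*l + 2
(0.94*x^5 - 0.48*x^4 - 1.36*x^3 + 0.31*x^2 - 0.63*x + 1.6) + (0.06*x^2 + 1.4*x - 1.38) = 0.94*x^5 - 0.48*x^4 - 1.36*x^3 + 0.37*x^2 + 0.77*x + 0.22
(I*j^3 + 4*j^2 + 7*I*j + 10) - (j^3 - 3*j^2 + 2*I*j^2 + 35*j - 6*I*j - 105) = -j^3 + I*j^3 + 7*j^2 - 2*I*j^2 - 35*j + 13*I*j + 115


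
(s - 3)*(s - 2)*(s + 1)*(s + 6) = s^4 + 2*s^3 - 23*s^2 + 12*s + 36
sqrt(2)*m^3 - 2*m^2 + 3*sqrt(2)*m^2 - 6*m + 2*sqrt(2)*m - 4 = (m + 2)*(m - sqrt(2))*(sqrt(2)*m + sqrt(2))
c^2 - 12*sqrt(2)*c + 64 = (c - 8*sqrt(2))*(c - 4*sqrt(2))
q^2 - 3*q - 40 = (q - 8)*(q + 5)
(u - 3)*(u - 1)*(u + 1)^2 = u^4 - 2*u^3 - 4*u^2 + 2*u + 3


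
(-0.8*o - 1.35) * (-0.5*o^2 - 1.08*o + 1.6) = 0.4*o^3 + 1.539*o^2 + 0.178*o - 2.16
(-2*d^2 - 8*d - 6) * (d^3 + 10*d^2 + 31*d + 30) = -2*d^5 - 28*d^4 - 148*d^3 - 368*d^2 - 426*d - 180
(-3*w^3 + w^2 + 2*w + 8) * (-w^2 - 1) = 3*w^5 - w^4 + w^3 - 9*w^2 - 2*w - 8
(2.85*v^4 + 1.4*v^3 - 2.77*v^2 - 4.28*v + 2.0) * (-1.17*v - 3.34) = -3.3345*v^5 - 11.157*v^4 - 1.4351*v^3 + 14.2594*v^2 + 11.9552*v - 6.68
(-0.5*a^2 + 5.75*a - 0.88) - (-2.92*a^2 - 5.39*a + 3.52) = 2.42*a^2 + 11.14*a - 4.4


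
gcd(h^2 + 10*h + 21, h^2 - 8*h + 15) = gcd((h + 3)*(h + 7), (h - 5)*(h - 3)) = 1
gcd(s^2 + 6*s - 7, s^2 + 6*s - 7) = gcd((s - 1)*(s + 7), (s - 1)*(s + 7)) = s^2 + 6*s - 7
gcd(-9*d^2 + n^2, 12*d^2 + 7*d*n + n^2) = 3*d + n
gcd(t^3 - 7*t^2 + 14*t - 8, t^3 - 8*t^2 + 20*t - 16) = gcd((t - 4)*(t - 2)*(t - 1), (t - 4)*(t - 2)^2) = t^2 - 6*t + 8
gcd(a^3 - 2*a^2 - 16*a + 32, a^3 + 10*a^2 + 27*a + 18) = 1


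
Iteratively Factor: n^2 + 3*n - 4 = (n + 4)*(n - 1)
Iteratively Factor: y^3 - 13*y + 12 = (y - 3)*(y^2 + 3*y - 4) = (y - 3)*(y + 4)*(y - 1)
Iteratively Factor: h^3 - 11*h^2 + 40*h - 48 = (h - 4)*(h^2 - 7*h + 12) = (h - 4)^2*(h - 3)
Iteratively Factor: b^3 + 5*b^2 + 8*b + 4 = (b + 1)*(b^2 + 4*b + 4) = (b + 1)*(b + 2)*(b + 2)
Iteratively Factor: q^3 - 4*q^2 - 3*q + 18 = (q - 3)*(q^2 - q - 6) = (q - 3)*(q + 2)*(q - 3)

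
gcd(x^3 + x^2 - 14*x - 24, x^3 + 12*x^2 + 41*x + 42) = x^2 + 5*x + 6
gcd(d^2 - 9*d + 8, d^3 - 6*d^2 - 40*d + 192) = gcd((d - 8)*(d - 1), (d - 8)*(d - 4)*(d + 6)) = d - 8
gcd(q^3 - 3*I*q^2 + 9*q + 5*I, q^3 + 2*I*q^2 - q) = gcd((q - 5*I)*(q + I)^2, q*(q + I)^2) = q^2 + 2*I*q - 1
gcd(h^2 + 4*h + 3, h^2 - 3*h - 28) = 1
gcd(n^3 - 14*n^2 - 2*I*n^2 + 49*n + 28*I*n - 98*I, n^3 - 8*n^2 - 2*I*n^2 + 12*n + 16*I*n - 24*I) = n - 2*I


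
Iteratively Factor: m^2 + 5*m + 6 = (m + 3)*(m + 2)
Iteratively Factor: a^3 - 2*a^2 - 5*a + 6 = (a - 1)*(a^2 - a - 6) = (a - 3)*(a - 1)*(a + 2)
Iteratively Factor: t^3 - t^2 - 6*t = (t)*(t^2 - t - 6) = t*(t - 3)*(t + 2)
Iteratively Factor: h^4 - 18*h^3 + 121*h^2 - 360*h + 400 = (h - 5)*(h^3 - 13*h^2 + 56*h - 80) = (h - 5)*(h - 4)*(h^2 - 9*h + 20) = (h - 5)^2*(h - 4)*(h - 4)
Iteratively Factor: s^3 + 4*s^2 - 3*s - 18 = (s + 3)*(s^2 + s - 6) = (s + 3)^2*(s - 2)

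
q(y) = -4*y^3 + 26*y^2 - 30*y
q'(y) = -12*y^2 + 52*y - 30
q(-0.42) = 17.48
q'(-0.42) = -53.96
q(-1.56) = 125.26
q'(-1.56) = -140.32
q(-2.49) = 297.66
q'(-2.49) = -233.88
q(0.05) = -1.44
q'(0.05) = -27.43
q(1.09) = -6.99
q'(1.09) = 12.42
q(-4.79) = 1179.86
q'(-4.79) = -554.41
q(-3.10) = 462.02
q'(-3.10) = -306.52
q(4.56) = 24.56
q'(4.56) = -42.40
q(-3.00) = 432.00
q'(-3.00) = -294.00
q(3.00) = 36.00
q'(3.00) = 18.00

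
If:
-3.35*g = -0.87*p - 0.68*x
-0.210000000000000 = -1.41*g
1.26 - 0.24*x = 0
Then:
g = 0.15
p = -3.53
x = 5.25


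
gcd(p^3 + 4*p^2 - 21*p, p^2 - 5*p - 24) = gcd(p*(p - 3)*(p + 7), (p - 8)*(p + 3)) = 1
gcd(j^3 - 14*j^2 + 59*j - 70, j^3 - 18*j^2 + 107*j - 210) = j^2 - 12*j + 35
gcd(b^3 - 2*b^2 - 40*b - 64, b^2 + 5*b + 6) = b + 2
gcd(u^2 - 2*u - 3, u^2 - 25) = 1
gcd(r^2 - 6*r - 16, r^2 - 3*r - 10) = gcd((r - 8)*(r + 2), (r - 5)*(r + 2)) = r + 2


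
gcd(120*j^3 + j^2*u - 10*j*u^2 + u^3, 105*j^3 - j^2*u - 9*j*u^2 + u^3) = -15*j^2 - 2*j*u + u^2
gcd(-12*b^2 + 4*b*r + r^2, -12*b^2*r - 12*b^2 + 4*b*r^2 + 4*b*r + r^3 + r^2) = -12*b^2 + 4*b*r + r^2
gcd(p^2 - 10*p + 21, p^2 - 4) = 1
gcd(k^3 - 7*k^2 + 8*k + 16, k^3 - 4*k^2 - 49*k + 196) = k - 4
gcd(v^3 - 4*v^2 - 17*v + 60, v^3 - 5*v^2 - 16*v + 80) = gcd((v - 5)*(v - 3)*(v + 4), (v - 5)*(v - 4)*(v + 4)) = v^2 - v - 20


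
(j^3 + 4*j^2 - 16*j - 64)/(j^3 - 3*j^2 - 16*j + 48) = (j + 4)/(j - 3)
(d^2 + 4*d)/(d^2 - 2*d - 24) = d/(d - 6)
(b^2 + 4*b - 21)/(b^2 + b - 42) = (b - 3)/(b - 6)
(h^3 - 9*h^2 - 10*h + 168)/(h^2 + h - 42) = (h^2 - 3*h - 28)/(h + 7)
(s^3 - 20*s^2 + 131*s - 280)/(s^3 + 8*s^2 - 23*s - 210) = (s^2 - 15*s + 56)/(s^2 + 13*s + 42)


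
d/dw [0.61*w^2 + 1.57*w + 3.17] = 1.22*w + 1.57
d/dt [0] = 0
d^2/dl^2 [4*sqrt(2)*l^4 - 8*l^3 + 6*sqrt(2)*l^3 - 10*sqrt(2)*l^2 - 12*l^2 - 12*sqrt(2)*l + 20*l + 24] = 48*sqrt(2)*l^2 - 48*l + 36*sqrt(2)*l - 20*sqrt(2) - 24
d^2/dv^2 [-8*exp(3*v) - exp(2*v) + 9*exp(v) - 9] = (-72*exp(2*v) - 4*exp(v) + 9)*exp(v)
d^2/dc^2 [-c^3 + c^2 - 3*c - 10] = 2 - 6*c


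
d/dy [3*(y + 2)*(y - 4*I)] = 6*y + 6 - 12*I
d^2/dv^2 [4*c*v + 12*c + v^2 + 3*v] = 2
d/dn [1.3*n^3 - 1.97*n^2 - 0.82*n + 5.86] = 3.9*n^2 - 3.94*n - 0.82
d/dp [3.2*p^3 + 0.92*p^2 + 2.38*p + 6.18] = 9.6*p^2 + 1.84*p + 2.38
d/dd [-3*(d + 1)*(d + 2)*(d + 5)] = -9*d^2 - 48*d - 51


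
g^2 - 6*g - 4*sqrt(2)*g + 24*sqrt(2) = (g - 6)*(g - 4*sqrt(2))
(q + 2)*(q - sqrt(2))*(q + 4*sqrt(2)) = q^3 + 2*q^2 + 3*sqrt(2)*q^2 - 8*q + 6*sqrt(2)*q - 16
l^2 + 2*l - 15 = (l - 3)*(l + 5)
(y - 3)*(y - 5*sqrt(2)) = y^2 - 5*sqrt(2)*y - 3*y + 15*sqrt(2)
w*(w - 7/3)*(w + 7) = w^3 + 14*w^2/3 - 49*w/3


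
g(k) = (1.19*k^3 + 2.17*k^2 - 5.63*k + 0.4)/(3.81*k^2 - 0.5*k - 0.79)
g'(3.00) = 0.47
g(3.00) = 1.10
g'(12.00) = 0.32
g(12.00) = 4.25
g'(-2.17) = 0.64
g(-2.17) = 0.59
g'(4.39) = 0.38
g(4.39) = 1.68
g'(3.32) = 0.44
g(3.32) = 1.24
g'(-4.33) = 0.39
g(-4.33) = -0.43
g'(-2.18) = 0.64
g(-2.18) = 0.58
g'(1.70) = 0.87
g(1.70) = 0.31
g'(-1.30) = 1.47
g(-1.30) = 1.39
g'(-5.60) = 0.36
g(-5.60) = -0.90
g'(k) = (0.5 - 7.62*k)*(1.19*k^3 + 2.17*k^2 - 5.63*k + 0.4)/(3.81*k^2 - 0.5*k - 0.79)^2 + (3.57*k^2 + 4.34*k - 5.63)/(3.81*k^2 - 0.5*k - 0.79)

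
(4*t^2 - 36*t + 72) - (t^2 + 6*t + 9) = 3*t^2 - 42*t + 63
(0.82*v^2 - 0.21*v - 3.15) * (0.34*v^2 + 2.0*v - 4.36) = 0.2788*v^4 + 1.5686*v^3 - 5.0662*v^2 - 5.3844*v + 13.734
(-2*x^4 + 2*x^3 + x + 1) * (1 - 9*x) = 18*x^5 - 20*x^4 + 2*x^3 - 9*x^2 - 8*x + 1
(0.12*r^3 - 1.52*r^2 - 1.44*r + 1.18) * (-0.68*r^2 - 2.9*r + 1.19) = -0.0816*r^5 + 0.6856*r^4 + 5.53*r^3 + 1.5648*r^2 - 5.1356*r + 1.4042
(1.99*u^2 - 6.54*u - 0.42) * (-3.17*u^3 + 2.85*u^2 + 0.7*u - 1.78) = -6.3083*u^5 + 26.4033*u^4 - 15.9146*u^3 - 9.3172*u^2 + 11.3472*u + 0.7476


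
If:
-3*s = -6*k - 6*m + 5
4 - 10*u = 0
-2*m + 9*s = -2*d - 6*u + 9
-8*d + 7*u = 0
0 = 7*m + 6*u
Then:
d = 7/20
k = 1847/1260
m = -12/35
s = 73/126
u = 2/5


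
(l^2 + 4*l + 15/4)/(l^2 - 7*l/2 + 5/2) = (4*l^2 + 16*l + 15)/(2*(2*l^2 - 7*l + 5))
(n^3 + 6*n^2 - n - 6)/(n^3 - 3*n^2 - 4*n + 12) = (n^3 + 6*n^2 - n - 6)/(n^3 - 3*n^2 - 4*n + 12)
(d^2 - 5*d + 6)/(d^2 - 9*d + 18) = (d - 2)/(d - 6)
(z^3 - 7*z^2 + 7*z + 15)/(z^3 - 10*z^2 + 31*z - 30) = (z + 1)/(z - 2)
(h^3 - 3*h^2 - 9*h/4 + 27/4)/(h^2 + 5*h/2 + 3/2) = (2*h^2 - 9*h + 9)/(2*(h + 1))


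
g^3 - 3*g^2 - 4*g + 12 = (g - 3)*(g - 2)*(g + 2)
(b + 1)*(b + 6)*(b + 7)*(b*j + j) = b^4*j + 15*b^3*j + 69*b^2*j + 97*b*j + 42*j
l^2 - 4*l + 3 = (l - 3)*(l - 1)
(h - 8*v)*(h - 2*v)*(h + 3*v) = h^3 - 7*h^2*v - 14*h*v^2 + 48*v^3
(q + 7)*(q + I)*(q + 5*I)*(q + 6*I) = q^4 + 7*q^3 + 12*I*q^3 - 41*q^2 + 84*I*q^2 - 287*q - 30*I*q - 210*I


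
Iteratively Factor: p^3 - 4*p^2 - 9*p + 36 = (p - 3)*(p^2 - p - 12) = (p - 4)*(p - 3)*(p + 3)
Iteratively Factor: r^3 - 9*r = (r + 3)*(r^2 - 3*r) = r*(r + 3)*(r - 3)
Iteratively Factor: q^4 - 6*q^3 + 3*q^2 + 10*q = (q - 5)*(q^3 - q^2 - 2*q) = (q - 5)*(q + 1)*(q^2 - 2*q) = (q - 5)*(q - 2)*(q + 1)*(q)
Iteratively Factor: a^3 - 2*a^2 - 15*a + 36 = (a + 4)*(a^2 - 6*a + 9) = (a - 3)*(a + 4)*(a - 3)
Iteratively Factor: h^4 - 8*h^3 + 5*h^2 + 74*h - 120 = (h + 3)*(h^3 - 11*h^2 + 38*h - 40) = (h - 2)*(h + 3)*(h^2 - 9*h + 20) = (h - 5)*(h - 2)*(h + 3)*(h - 4)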